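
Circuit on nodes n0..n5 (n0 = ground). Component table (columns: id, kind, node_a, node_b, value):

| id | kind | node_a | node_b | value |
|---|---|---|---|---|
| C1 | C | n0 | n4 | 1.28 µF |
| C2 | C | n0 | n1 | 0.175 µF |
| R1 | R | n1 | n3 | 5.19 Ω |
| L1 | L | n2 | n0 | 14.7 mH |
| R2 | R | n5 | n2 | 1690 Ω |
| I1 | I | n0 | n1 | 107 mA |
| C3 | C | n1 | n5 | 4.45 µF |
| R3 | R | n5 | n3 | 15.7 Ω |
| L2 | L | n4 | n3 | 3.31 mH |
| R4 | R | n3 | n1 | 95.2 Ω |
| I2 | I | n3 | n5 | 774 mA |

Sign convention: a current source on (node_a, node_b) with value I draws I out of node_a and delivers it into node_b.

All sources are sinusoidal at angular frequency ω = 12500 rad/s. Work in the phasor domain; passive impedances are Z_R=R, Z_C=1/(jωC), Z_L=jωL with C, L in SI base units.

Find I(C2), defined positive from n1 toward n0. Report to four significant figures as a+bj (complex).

Apply KCL at each of the 5 non-ground nodes and solve the resulting linear system.
Node n1: branches {C2, R1, I1, C3, R4} → V_1 = 2.071-0.7867j
Node n2: branches {L1, R2} → V_2 = 0.7796+0.6887j
Node n3: branches {R1, R3, L2, R4, I2} → V_3 = -0.006081-2.145j
Node n4: branches {C1, L2} → V_4 = -0.01799-6.346j
Node n5: branches {R2, C3, R3, I2} → V_5 = 7.113-6.482j

0.001721+0.004531j A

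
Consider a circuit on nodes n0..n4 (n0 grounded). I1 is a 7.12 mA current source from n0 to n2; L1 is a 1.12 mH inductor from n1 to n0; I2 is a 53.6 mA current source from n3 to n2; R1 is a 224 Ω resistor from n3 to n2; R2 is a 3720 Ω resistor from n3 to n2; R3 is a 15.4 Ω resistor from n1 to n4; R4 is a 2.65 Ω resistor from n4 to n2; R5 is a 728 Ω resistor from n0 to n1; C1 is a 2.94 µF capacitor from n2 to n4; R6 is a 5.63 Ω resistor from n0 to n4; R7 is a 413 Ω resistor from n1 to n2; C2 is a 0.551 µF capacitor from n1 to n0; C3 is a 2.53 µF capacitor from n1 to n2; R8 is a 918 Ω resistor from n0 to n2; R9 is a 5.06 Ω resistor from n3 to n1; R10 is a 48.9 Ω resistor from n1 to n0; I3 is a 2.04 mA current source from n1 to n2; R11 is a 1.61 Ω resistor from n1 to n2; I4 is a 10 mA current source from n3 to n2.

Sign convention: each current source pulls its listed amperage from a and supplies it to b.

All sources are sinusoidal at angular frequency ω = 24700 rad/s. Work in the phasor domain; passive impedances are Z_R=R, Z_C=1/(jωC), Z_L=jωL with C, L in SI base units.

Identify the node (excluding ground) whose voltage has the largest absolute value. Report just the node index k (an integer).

3

Element admittances at ω=24700 rad/s:
  I1: injects 0.00712 A into n2 (from n0)
  Y(L1) = 0.000-0.03615j S between n1,n0
  I2: injects 0.0536 A into n2 (from n3)
  Y(R1) = 0.004464+0.000j S between n3,n2
  Y(R2) = 0.0002688+0.000j S between n3,n2
  Y(R3) = 0.06494+0.000j S between n1,n4
  Y(R4) = 0.3774+0.000j S between n4,n2
  Y(R5) = 0.001374+0.000j S between n0,n1
  Y(C1) = 0.000+0.07262j S between n2,n4
  Y(R6) = 0.1776+0.000j S between n0,n4
  Y(R7) = 0.002421+0.000j S between n1,n2
  Y(C2) = 0.000+0.01361j S between n1,n0
  Y(C3) = 0.000+0.06249j S between n1,n2
  Y(R8) = 0.001089+0.000j S between n0,n2
  Y(R9) = 0.1976+0.000j S between n3,n1
  Y(R10) = 0.02045+0.000j S between n1,n0
  I3: injects 0.00204 A into n2 (from n1)
  Y(R11) = 0.6211+0.000j S between n1,n2
  I4: injects 0.01 A into n2 (from n3)
Assemble and solve the 4×4 MNA system:
  V(n1)=-0.02172-0.001220j  V(n2)=0.07213-0.009682j  V(n3)=-0.3338-0.001418j  V(n4)=0.04247-0.002547j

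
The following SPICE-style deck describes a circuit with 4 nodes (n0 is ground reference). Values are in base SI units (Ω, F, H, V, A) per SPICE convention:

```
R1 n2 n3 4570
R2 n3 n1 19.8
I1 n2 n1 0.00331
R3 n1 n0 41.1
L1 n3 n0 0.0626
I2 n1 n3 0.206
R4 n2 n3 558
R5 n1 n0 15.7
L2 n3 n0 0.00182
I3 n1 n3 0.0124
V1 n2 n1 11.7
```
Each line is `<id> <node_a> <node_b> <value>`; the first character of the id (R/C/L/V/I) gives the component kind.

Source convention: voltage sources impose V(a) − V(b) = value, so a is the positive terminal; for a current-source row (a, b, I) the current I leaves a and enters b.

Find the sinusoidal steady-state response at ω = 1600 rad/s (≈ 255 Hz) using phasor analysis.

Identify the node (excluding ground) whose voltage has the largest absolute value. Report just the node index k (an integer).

2

MNA unknowns: 3 node voltages V₁..V_3 plus 1 source current (V1)
R1: Y=0.0002188+0.000j on G[2,3]
R2: Y=0.05051+0.000j on G[3,1]
I1: z[2]−=0.00331, z[1]+=0.00331
R3: Y=0.02433+0.000j on G[1,0]
L1: Y=0.000-0.009984j on G[3,0]
I2: z[1]−=0.206, z[3]+=0.206
R4: Y=0.001792+0.000j on G[2,3]
R5: Y=0.06369+0.000j on G[1,0]
L2: Y=0.000-0.3434j on G[3,0]
I3: z[1]−=0.0124, z[3]+=0.0124
V1: row V2−V1=11.7, i_V1 at 2,1
solve → V1=-1.707+0.1588j, V2=9.993+0.1588j, V3=0.03957+0.4251j
aux → i_V1=-0.02333+0.0005354j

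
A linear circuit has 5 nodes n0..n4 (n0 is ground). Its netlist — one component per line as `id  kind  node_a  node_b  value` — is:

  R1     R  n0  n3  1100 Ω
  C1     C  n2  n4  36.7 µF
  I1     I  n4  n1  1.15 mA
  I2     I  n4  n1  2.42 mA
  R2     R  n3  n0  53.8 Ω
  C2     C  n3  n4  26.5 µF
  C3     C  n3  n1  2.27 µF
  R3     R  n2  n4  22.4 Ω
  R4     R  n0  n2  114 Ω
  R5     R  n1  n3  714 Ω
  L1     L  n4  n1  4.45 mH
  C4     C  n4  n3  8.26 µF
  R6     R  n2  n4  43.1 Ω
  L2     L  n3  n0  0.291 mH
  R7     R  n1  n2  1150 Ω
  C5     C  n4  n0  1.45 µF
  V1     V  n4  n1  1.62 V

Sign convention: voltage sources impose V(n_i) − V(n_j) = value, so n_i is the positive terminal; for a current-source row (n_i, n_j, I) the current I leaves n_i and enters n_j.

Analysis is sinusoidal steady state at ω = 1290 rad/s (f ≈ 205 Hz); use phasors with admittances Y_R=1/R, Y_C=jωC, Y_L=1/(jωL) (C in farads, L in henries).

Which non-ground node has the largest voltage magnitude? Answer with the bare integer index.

Element admittances at ω=1290 rad/s:
  Y(R1) = 0.0009091+0.000j S between n0,n3
  Y(C1) = 0.000+0.04734j S between n2,n4
  I1: injects 0.00115 A into n1 (from n4)
  I2: injects 0.00242 A into n1 (from n4)
  Y(R2) = 0.01859+0.000j S between n3,n0
  Y(C2) = 0.000+0.03419j S between n3,n4
  Y(C3) = 0.000+0.002928j S between n3,n1
  Y(R3) = 0.04464+0.000j S between n2,n4
  Y(R4) = 0.008772+0.000j S between n0,n2
  Y(R5) = 0.001401+0.000j S between n1,n3
  Y(L1) = 0.000-0.1742j S between n4,n1
  Y(C4) = 0.000+0.01066j S between n4,n3
  Y(R6) = 0.02320+0.000j S between n2,n4
  Y(L2) = 0.000-2.664j S between n3,n0
  Y(R7) = 0.0008696+0.000j S between n1,n2
  Y(C5) = 0.000+0.001871j S between n4,n0
  V1: constraint V(n4)−V(n1) = 1.62
Assemble and solve the 5×5 MNA system:
  V(n1)=-1.521-0.02924j  V(n2)=0.07892-0.01377j  V(n3)=2.202e-05-0.0002806j  V(n4)=0.09884-0.02924j
  i(V1)=-0.007007+0.2777j

1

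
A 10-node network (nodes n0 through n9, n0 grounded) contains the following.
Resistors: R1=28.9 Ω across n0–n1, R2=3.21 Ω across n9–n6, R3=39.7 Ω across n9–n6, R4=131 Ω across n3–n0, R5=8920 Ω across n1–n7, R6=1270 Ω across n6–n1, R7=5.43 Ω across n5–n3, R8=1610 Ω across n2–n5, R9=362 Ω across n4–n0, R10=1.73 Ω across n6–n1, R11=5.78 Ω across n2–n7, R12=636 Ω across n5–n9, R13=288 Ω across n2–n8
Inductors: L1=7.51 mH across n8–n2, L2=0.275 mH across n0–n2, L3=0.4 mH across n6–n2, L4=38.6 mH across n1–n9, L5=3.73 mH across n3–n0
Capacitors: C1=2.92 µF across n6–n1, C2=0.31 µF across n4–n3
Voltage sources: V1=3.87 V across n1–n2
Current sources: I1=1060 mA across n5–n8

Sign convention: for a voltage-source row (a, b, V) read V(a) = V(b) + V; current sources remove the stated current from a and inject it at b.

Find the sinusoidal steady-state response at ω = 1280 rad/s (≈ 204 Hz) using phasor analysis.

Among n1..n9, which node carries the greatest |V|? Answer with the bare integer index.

8

Apply KCL at each of the 9 non-ground nodes and solve the resulting linear system.
Node n1: branches {R1, R5, C1, R6, L4, R10, V1} → V_1 = 3.878+0.3212j
Node n2: branches {L1, L2, L3, R8, R11, R13, V1} → V_2 = 0.008401+0.3212j
Node n3: branches {R4, R7, L5, C2} → V_3 = -0.2448-4.997j
Node n4: branches {R9, C2} → V_4 = 0.6983-0.1355j
Node n5: branches {R7, R8, R12, I1} → V_5 = -5.928-4.928j
Node n6: branches {R2, R3, C1, L3, R6, R10} → V_6 = 0.3504+1.356j
Node n7: branches {R5, R11} → V_7 = 0.01091+0.3212j
Node n8: branches {L1, R13, I1} → V_8 = 0.3481+10.50j
Node n9: branches {R2, R3, L4, R12} → V_9 = 0.2740+1.111j
Source currents: i(V1)=-2.165+0.6474j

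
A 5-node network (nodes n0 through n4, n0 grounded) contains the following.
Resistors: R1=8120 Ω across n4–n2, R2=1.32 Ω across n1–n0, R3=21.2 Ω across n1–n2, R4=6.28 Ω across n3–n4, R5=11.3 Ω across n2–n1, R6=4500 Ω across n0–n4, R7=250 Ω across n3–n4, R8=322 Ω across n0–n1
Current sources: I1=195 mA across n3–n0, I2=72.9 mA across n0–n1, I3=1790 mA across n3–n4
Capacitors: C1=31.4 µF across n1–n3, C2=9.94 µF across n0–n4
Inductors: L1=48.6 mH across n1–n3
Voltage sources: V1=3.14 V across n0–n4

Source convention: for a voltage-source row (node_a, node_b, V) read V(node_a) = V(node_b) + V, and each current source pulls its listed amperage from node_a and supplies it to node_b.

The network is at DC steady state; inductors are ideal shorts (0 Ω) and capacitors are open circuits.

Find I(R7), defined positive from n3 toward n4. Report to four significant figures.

0.002062 A

Element admittances at DC:
  Y(R1) = 0.0001232 S between n4,n2
  Y(R2) = 0.7576 S between n1,n0
  I1: injects 0.195 A into n0 (from n3)
  I2: injects 0.0729 A into n1 (from n0)
  Y(R3) = 0.04717 S between n1,n2
  Y(C1) = 0.000 S between n1,n3
  Y(R4) = 0.1592 S between n3,n4
  Y(C2) = 0.000 S between n0,n4
  Y(R5) = 0.08850 S between n2,n1
  Y(R6) = 0.0002222 S between n0,n4
  L1: short n1↔n3 (DC inductor)
  Y(R7) = 0.004000 S between n3,n4
  I3: injects 1.79 A into n4 (from n3)
  Y(R8) = 0.003106 S between n0,n1
  V1: constraint V(n0)−V(n4) = 3.14
Assemble and solve the 6×6 MNA system:
  V(n1)=-2.624  V(n2)=-2.625  V(n3)=-2.624  V(n4)=-3.140
  i(L1)=2.069  i(V1)=-1.875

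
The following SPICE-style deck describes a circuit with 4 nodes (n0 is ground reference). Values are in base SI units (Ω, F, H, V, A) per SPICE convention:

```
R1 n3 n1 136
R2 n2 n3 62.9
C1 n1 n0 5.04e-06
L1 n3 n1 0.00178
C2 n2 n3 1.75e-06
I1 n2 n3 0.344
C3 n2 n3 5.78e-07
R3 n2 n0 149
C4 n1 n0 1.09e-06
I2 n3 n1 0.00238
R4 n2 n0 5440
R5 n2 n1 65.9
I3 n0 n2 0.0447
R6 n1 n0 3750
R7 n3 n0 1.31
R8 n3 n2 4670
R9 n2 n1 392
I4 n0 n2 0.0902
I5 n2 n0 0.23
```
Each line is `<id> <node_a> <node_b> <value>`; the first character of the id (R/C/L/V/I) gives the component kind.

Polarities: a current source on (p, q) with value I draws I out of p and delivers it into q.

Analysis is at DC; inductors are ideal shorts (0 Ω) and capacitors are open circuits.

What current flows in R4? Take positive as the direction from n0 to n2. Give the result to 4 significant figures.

Apply KCL at each of the 3 non-ground nodes and solve the resulting linear system.
Node n1: branches {R1, C1, L1, C4, I2, R5, R6, R9} → V_1 = -0.02700
Node n2: branches {R2, C2, I1, C3, R3, R4, R5, I3, R8, R9, I4, I5} → V_2 = -10.80
Node n3: branches {R1, R2, L1, C2, I1, C3, I2, R7, R8} → V_3 = -0.02700
Source currents: i(L1)=0.1886

0.001986 A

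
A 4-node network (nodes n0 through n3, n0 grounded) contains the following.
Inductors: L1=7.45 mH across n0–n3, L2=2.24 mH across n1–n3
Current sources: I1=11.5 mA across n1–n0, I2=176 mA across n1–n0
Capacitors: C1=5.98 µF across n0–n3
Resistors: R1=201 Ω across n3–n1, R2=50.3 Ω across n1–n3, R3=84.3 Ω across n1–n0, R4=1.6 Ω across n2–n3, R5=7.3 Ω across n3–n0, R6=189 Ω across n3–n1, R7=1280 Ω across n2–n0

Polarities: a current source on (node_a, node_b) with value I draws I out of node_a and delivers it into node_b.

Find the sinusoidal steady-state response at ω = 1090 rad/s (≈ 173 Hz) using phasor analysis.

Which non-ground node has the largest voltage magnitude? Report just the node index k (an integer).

Element admittances at ω=1090 rad/s:
  Y(L1) = 0.000-0.1231j S between n0,n3
  I1: injects 0.0115 A into n0 (from n1)
  Y(C1) = 0.000+0.006518j S between n0,n3
  Y(R1) = 0.004975+0.000j S between n3,n1
  Y(R2) = 0.01988+0.000j S between n1,n3
  Y(R3) = 0.01186+0.000j S between n1,n0
  Y(L2) = 0.000-0.4096j S between n1,n3
  Y(R4) = 0.6250+0.000j S between n2,n3
  Y(R5) = 0.1370+0.000j S between n3,n0
  Y(R6) = 0.005291+0.000j S between n3,n1
  Y(R7) = 0.0007813+0.000j S between n2,n0
  I2: injects 0.176 A into n0 (from n1)
Assemble and solve the 3×3 MNA system:
  V(n1)=-0.8539-1.013j  V(n2)=-0.7920-0.5834j  V(n3)=-0.7930-0.5841j

1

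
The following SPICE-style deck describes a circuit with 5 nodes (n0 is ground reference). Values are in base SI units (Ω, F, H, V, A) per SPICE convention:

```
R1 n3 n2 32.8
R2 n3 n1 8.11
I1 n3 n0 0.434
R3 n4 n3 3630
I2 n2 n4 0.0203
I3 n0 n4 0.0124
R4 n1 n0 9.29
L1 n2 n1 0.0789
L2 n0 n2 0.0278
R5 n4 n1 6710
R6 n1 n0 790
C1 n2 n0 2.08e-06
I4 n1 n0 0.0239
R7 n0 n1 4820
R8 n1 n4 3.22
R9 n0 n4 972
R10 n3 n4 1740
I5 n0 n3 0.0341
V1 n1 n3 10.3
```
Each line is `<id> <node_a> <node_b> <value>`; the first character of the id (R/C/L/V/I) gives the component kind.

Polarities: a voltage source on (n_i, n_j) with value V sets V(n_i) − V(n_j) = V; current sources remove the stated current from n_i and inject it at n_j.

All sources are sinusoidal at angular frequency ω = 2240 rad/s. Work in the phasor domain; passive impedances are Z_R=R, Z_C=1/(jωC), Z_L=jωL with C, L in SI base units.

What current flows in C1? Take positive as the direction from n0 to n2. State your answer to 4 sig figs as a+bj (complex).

Element admittances at ω=2240 rad/s:
  Y(R1) = 0.03049+0.000j S between n3,n2
  Y(R2) = 0.1233+0.000j S between n3,n1
  I1: injects 0.434 A into n0 (from n3)
  Y(R3) = 0.0002755+0.000j S between n4,n3
  I2: injects 0.0203 A into n4 (from n2)
  I3: injects 0.0124 A into n4 (from n0)
  Y(R4) = 0.1076+0.000j S between n1,n0
  Y(L1) = 0.000-0.005658j S between n2,n1
  Y(L2) = 0.000-0.01606j S between n0,n2
  Y(R5) = 0.0001490+0.000j S between n4,n1
  Y(R6) = 0.001266+0.000j S between n1,n0
  Y(C1) = 0.000+0.004659j S between n2,n0
  I4: injects 0.0239 A into n0 (from n1)
  Y(R7) = 0.0002075+0.000j S between n0,n1
  Y(R8) = 0.3106+0.000j S between n1,n4
  Y(R9) = 0.001029+0.000j S between n0,n4
  Y(R10) = 0.0005747+0.000j S between n3,n4
  I5: injects 0.0341 A into n3 (from n0)
  V1: constraint V(n1)−V(n3) = 10.3
Assemble and solve the 5×5 MNA system:
  V(n1)=-3.066-1.099j  V(n2)=-10.62-6.470j  V(n3)=-13.37-1.099j  V(n4)=-2.980-1.095j
  i(V1)=-0.9628+0.1637j

-0.03014+0.04946j A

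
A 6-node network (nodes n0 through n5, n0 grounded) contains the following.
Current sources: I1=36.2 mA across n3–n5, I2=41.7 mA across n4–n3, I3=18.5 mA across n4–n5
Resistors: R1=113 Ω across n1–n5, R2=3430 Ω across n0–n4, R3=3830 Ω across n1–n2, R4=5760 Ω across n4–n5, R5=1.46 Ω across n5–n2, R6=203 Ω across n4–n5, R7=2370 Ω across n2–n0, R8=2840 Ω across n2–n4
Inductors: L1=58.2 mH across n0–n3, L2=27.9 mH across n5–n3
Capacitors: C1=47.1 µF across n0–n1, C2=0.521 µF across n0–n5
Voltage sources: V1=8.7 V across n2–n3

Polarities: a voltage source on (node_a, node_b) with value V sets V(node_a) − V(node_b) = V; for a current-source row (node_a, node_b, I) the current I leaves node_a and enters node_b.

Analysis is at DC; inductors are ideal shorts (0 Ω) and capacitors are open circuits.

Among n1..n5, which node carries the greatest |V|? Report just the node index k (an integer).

MNA unknowns: 5 node voltages V₁..V_5 plus 3 source currents (L1, L2, V1)
I1: z[3]−=0.0362, z[5]+=0.0362
R1: Y=0.008850 on G[1,5]
I2: z[4]−=0.0417, z[3]+=0.0417
R2: Y=0.0002915 on G[0,4]
L1: row V0−V3=0, i_L1 at 0,3
R3: Y=0.0002611 on G[1,2]
R4: Y=0.0001736 on G[4,5]
I3: z[4]−=0.0185, z[5]+=0.0185
R5: Y=0.6849 on G[5,2]
C1: Y=0.000 on G[0,1]
R6: Y=0.004926 on G[4,5]
C2: Y=0.000 on G[0,5]
R7: Y=0.0004219 on G[2,0]
L2: row V5−V3=0, i_L2 at 5,3
R8: Y=0.0003521 on G[2,4]
V1: row V2−V3=8.7, i_V1 at 2,3
solve → V1=0.2493, V2=8.700, V3=0.000, V4=-9.948, V5=0.000
aux → i_L1=0.0007705, i_L2=5.965, i_V1=-5.971

4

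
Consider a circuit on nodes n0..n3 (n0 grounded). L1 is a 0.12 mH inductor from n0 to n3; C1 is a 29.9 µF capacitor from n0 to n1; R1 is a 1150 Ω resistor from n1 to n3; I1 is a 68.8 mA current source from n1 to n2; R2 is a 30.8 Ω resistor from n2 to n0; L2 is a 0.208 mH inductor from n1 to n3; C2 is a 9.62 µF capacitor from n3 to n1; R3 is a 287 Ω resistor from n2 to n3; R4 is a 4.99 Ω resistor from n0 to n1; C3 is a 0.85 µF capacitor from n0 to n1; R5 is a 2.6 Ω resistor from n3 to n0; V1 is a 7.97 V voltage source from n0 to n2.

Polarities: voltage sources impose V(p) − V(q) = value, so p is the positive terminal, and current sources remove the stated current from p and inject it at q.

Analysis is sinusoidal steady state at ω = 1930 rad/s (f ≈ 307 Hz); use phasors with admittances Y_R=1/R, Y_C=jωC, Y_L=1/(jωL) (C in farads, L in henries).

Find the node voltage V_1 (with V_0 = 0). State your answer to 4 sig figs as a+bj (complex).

-0.008789-0.05058j V

Apply KCL at each of the 3 non-ground nodes and solve the resulting linear system.
Node n1: branches {C1, R1, I1, L2, C2, R4, C3} → V_1 = -0.008789-0.05058j
Node n2: branches {I1, R2, R3, V1} → V_2 = -7.970+0.000j
Node n3: branches {L1, R1, L2, C2, R3, R5} → V_3 = -0.004468-0.02225j
Source currents: i(V1)=-0.3553+7.753e-05j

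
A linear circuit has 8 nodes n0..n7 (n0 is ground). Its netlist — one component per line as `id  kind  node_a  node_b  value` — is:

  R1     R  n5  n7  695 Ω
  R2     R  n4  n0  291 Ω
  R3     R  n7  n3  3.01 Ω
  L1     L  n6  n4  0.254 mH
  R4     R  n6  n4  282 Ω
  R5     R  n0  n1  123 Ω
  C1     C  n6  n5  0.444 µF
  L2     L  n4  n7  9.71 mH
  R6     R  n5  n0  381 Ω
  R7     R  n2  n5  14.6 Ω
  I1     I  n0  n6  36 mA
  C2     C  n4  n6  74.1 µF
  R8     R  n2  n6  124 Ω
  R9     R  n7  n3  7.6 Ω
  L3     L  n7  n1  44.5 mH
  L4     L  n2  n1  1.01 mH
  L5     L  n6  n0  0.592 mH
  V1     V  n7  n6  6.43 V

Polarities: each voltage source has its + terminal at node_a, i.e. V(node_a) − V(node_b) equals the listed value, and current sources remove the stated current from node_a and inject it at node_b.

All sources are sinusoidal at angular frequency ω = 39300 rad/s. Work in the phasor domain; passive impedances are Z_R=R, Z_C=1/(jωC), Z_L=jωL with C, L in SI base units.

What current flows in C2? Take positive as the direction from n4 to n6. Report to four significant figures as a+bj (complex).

Element admittances at ω=39300 rad/s:
  Y(R1) = 0.001439+0.000j S between n5,n7
  Y(R2) = 0.003436+0.000j S between n4,n0
  Y(R3) = 0.3322+0.000j S between n7,n3
  Y(L1) = 0.000-0.1002j S between n6,n4
  Y(R4) = 0.003546+0.000j S between n6,n4
  Y(R5) = 0.008130+0.000j S between n0,n1
  Y(C1) = 0.000+0.01745j S between n6,n5
  Y(L2) = 0.000-0.002621j S between n4,n7
  Y(R6) = 0.002625+0.000j S between n5,n0
  Y(R7) = 0.06849+0.000j S between n2,n5
  I1: injects 0.036 A into n6 (from n0)
  Y(C2) = 0.000+2.912j S between n4,n6
  Y(R8) = 0.008065+0.000j S between n2,n6
  Y(R9) = 0.1316+0.000j S between n7,n3
  Y(L3) = 0.000-0.0005718j S between n7,n1
  Y(L4) = 0.000-0.02519j S between n2,n1
  Y(L5) = 0.000-0.04298j S between n6,n0
  V1: constraint V(n7)−V(n6) = 6.43
Assemble and solve the 8×8 MNA system:
  V(n1)=0.2402+0.2155j  V(n2)=0.02738+0.2802j  V(n3)=6.551+0.7805j  V(n4)=0.1145+0.7807j  V(n5)=0.04009+0.2995j  V(n6)=0.1215+0.7805j  V(n7)=6.551+0.7805j
  i(V1)=-0.009692+0.01978j

-0.0003824-0.02025j A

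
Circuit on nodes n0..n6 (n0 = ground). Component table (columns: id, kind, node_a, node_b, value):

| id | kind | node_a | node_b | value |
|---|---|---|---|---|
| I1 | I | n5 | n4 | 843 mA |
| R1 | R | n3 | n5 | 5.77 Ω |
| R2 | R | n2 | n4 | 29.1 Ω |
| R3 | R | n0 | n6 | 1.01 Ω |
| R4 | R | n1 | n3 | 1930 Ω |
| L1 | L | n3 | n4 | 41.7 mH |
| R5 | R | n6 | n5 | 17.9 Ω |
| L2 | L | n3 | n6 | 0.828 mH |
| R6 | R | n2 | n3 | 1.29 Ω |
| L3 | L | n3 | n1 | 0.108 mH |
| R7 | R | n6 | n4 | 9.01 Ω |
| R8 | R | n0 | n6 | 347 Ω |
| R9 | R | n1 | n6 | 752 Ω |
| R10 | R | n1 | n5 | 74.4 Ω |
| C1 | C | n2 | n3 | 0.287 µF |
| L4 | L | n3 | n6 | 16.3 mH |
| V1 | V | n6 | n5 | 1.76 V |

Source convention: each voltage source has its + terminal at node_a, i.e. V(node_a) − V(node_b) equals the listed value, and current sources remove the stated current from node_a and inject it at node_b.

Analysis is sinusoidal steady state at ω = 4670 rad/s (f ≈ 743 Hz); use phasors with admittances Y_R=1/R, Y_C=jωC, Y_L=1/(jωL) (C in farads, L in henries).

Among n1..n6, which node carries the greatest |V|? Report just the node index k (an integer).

4

Apply KCL at each of the 6 non-ground nodes and solve the resulting linear system.
Node n1: branches {R4, L3, R9, R10} → V_1 = -0.1886-0.3575j
Node n2: branches {R2, R6, C1} → V_2 = 0.06818-0.3269j
Node n3: branches {R1, R4, L1, L2, R6, L3, C1, L4} → V_3 = -0.1859-0.3469j
Node n4: branches {I1, R2, L1, R7} → V_4 = 5.799+0.1341j
Node n5: branches {I1, R1, R5, R10, V1} → V_5 = -1.760+0.000j
Node n6: branches {R3, R5, L2, R7, R8, R9, L4, V1} → V_6 = 0.000+0.000j
Source currents: i(V1)=0.4507+0.06493j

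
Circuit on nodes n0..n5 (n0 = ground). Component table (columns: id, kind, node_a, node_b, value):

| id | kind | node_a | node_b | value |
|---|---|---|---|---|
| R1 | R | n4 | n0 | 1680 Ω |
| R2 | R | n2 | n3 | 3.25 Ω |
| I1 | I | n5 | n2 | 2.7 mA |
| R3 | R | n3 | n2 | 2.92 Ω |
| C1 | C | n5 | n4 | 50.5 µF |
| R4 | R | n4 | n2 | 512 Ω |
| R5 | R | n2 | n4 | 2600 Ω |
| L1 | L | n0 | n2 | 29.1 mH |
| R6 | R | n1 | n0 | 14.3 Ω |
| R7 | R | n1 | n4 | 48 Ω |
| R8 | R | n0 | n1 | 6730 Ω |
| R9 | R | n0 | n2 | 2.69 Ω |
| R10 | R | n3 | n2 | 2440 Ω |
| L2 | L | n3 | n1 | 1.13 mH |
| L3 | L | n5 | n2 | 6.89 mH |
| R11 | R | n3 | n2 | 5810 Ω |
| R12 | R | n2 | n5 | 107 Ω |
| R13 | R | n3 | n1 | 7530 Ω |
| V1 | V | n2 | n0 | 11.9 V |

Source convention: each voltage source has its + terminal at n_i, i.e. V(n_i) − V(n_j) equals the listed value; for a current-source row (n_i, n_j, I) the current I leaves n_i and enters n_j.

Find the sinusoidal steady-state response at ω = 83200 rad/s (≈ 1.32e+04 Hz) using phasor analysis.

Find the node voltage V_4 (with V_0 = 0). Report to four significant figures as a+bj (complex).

Apply KCL at each of the 5 non-ground nodes and solve the resulting linear system.
Node n1: branches {R6, R7, R8, L2, R13} → V_1 = 1.371-1.528j
Node n2: branches {R2, I1, R3, R4, R5, L1, R9, R10, L3, R11, R12, V1} → V_2 = 11.90+0.000j
Node n3: branches {R2, R3, R10, L2, R11, R13} → V_3 = 11.87+0.1713j
Node n4: branches {R1, C1, R4, R5, R7} → V_4 = 5.050-1.318j
Node n5: branches {I1, C1, L3, R12} → V_5 = 5.051-1.333j
Source currents: i(V1)=-4.523+0.1128j

5.050-1.318j V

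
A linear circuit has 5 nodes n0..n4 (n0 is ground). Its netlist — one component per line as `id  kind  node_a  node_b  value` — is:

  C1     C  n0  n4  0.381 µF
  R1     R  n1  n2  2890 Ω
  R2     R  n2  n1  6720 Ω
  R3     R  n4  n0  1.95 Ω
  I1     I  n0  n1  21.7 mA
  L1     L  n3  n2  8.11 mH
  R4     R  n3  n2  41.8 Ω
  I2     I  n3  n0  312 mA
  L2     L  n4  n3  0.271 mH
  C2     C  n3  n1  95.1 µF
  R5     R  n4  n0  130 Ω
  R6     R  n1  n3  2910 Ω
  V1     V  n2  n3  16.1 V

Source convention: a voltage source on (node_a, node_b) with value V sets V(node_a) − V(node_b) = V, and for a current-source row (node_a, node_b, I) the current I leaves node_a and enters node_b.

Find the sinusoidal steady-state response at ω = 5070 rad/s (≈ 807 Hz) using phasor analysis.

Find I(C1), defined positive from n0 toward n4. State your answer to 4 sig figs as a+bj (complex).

Element admittances at ω=5070 rad/s:
  Y(C1) = 0.000+0.001932j S between n0,n4
  Y(R1) = 0.0003460+0.000j S between n1,n2
  Y(R2) = 0.0001488+0.000j S between n2,n1
  Y(R3) = 0.5128+0.000j S between n4,n0
  I1: injects 0.0217 A into n1 (from n0)
  Y(L1) = 0.000-0.02432j S between n3,n2
  Y(R4) = 0.02392+0.000j S between n3,n2
  I2: injects 0.312 A into n0 (from n3)
  Y(L2) = 0.000-0.7278j S between n4,n3
  Y(C2) = 0.000+0.4822j S between n3,n1
  Y(R5) = 0.007692+0.000j S between n4,n0
  Y(R6) = 0.0003436+0.000j S between n1,n3
  V1: constraint V(n2)−V(n3) = 16.1
Assemble and solve the 5×5 MNA system:
  V(n1)=-0.5576-0.4583j  V(n2)=15.54-0.3968j  V(n3)=-0.5577-0.3968j  V(n4)=-0.5577+0.002070j
  i(V1)=-0.3931+0.3915j

3.998e-06+0.001077j A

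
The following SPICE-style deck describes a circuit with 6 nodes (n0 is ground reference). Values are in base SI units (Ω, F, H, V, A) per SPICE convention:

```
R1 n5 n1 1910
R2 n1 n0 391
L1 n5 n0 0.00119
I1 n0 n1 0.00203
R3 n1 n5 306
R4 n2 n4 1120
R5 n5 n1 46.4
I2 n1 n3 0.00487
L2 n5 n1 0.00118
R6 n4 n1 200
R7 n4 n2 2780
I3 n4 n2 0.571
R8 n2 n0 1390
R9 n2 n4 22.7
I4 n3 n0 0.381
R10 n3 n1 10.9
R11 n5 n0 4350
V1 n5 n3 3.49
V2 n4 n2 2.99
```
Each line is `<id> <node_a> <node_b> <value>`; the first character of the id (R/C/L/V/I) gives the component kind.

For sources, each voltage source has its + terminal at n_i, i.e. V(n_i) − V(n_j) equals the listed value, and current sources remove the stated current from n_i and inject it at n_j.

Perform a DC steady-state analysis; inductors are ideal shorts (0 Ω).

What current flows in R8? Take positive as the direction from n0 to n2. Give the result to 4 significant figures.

0.001881 A

MNA unknowns: 5 node voltages V₁..V_5 plus 4 source currents (L1, L2, V1, V2)
R1: Y=0.0005236 on G[5,1]
R2: Y=0.002558 on G[1,0]
L1: row V5−V0=0, i_L1 at 5,0
I1: z[0]−=0.00203, z[1]+=0.00203
R3: Y=0.003268 on G[1,5]
R4: Y=0.0008929 on G[2,4]
R5: Y=0.02155 on G[5,1]
I2: z[1]−=0.00487, z[3]+=0.00487
L2: row V5−V1=0, i_L2 at 5,1
R6: Y=0.005000 on G[4,1]
R7: Y=0.0003597 on G[4,2]
I3: z[4]−=0.571, z[2]+=0.571
R8: Y=0.0007194 on G[2,0]
R9: Y=0.04405 on G[2,4]
I4: z[3]−=0.381, z[0]+=0.381
R10: Y=0.09174 on G[3,1]
R11: Y=0.0002299 on G[5,0]
V1: row V5−V3=3.49, i_V1 at 5,3
V2: row V4−V2=2.99, i_V2 at 4,2
solve → V1=0.000, V2=-2.614, V3=-3.490, V4=0.3761, V5=0.000
aux → i_L1=-0.3771, i_L2=0.3211, i_V1=0.05595, i_V2=-0.7083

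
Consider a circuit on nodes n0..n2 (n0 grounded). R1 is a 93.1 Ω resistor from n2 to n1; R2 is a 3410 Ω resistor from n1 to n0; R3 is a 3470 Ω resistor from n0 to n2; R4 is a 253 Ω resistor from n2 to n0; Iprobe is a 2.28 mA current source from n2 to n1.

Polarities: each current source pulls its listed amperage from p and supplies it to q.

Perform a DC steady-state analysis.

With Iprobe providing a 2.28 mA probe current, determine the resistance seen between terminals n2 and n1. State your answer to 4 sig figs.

MNA unknowns: 2 node voltages V₁..V_2
R1: Y=0.01074 on G[2,1]
R2: Y=0.0002933 on G[1,0]
R3: Y=0.0002882 on G[0,2]
R4: Y=0.003953 on G[2,0]
Iprobe: z[2]−=0.00228, z[1]+=0.00228
solve → V1=0.1936, V2=-0.01339

R_eq = 90.78 Ω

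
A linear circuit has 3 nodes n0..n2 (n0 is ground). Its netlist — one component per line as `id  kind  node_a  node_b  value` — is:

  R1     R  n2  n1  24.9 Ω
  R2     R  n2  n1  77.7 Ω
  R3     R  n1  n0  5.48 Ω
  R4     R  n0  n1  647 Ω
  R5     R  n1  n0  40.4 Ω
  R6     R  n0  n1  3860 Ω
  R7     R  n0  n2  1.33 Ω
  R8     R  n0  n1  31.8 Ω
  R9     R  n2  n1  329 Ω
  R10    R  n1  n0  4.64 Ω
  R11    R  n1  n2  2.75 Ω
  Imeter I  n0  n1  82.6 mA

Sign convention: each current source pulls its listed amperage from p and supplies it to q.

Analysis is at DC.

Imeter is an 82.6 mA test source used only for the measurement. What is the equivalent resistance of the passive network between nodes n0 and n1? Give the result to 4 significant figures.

R_eq = 1.379 Ω

MNA unknowns: 2 node voltages V₁..V_2
R1: Y=0.04016 on G[2,1]
R2: Y=0.01287 on G[2,1]
R3: Y=0.1825 on G[1,0]
R4: Y=0.001546 on G[0,1]
R5: Y=0.02475 on G[1,0]
R6: Y=0.0002591 on G[0,1]
R7: Y=0.7519 on G[0,2]
R8: Y=0.03145 on G[0,1]
R9: Y=0.003040 on G[2,1]
R10: Y=0.2155 on G[1,0]
R11: Y=0.3636 on G[1,2]
Imeter: z[0]−=0.0826, z[1]+=0.0826
solve → V1=0.1139, V2=0.04079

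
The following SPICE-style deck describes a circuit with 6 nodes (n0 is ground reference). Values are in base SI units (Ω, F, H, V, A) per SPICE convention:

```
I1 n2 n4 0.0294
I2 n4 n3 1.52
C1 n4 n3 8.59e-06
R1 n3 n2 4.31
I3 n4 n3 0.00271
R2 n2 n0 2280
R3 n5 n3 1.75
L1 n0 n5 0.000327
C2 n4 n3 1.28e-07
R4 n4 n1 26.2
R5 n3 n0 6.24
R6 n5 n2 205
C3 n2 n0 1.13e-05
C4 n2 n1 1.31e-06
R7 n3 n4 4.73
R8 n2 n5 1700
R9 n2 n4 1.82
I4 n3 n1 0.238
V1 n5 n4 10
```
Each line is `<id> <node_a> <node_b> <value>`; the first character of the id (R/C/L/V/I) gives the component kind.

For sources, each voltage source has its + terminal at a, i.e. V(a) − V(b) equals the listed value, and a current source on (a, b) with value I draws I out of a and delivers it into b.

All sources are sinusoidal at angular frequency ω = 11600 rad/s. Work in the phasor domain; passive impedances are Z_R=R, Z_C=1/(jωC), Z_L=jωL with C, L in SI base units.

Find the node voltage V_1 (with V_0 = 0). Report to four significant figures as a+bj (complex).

-6.058+4.407j V

Element admittances at ω=11600 rad/s:
  I1: injects 0.0294 A into n4 (from n2)
  I2: injects 1.52 A into n3 (from n4)
  Y(C1) = 0.000+0.09964j S between n4,n3
  Y(R1) = 0.2320+0.000j S between n3,n2
  I3: injects 0.00271 A into n3 (from n4)
  Y(R2) = 0.0004386+0.000j S between n2,n0
  Y(R3) = 0.5714+0.000j S between n5,n3
  Y(L1) = 0.000-0.2636j S between n0,n5
  Y(C2) = 0.000+0.001485j S between n4,n3
  Y(R4) = 0.03817+0.000j S between n4,n1
  Y(R5) = 0.1603+0.000j S between n3,n0
  Y(R6) = 0.004878+0.000j S between n5,n2
  Y(C3) = 0.000+0.1311j S between n2,n0
  Y(C4) = 0.000+0.01520j S between n2,n1
  Y(R7) = 0.2114+0.000j S between n3,n4
  Y(R8) = 0.0005882+0.000j S between n2,n5
  Y(R9) = 0.5495+0.000j S between n2,n4
  I4: injects 0.238 A into n1 (from n3)
  V1: constraint V(n5)−V(n4) = 10
Assemble and solve the 6×6 MNA system:
  V(n1)=-6.058+4.407j  V(n2)=-8.065+6.229j  V(n3)=-3.447+3.999j  V(n4)=-11.57+5.206j  V(n5)=-1.569+5.206j
  i(V1)=-2.481-1.098j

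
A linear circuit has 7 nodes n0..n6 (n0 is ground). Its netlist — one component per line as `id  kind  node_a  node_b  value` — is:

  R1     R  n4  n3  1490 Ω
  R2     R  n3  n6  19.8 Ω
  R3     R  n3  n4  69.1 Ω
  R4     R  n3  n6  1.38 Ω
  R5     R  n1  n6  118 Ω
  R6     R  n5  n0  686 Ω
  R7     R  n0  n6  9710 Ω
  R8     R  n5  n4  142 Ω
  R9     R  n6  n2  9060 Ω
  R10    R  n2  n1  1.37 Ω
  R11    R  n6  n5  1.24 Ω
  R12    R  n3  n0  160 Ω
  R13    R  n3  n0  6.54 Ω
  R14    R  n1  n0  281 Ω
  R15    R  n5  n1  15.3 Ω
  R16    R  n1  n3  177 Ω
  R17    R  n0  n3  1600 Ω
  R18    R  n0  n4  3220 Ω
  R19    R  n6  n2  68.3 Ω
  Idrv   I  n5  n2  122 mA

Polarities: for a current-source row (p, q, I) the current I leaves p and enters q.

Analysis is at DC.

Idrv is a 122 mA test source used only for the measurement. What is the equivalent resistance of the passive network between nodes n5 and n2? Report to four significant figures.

R_eq = 11.35 Ω

Element admittances at DC:
  Y(R1) = 0.0006711 S between n4,n3
  Y(R2) = 0.05051 S between n3,n6
  Y(R3) = 0.01447 S between n3,n4
  Y(R4) = 0.7246 S between n3,n6
  Y(R5) = 0.008475 S between n1,n6
  Y(R6) = 0.001458 S between n5,n0
  Y(R7) = 0.0001030 S between n0,n6
  Y(R8) = 0.007042 S between n5,n4
  Y(R9) = 0.0001104 S between n6,n2
  Y(R10) = 0.7299 S between n2,n1
  Y(R11) = 0.8065 S between n6,n5
  Y(R12) = 0.006250 S between n3,n0
  Y(R13) = 0.1529 S between n3,n0
  Y(R14) = 0.003559 S between n1,n0
  Y(R15) = 0.06536 S between n5,n1
  Y(R16) = 0.005650 S between n1,n3
  Y(R17) = 0.0006250 S between n0,n3
  Y(R18) = 0.0003106 S between n0,n4
  Y(R19) = 0.01464 S between n6,n2
  Idrv: injects 0.122 A into n2 (from n5)
Assemble and solve the 6×6 MNA system:
  V(n1)=1.157  V(n2)=1.297  V(n3)=-0.02486  V(n4)=-0.04429  V(n5)=-0.08805  V(n6)=-0.03821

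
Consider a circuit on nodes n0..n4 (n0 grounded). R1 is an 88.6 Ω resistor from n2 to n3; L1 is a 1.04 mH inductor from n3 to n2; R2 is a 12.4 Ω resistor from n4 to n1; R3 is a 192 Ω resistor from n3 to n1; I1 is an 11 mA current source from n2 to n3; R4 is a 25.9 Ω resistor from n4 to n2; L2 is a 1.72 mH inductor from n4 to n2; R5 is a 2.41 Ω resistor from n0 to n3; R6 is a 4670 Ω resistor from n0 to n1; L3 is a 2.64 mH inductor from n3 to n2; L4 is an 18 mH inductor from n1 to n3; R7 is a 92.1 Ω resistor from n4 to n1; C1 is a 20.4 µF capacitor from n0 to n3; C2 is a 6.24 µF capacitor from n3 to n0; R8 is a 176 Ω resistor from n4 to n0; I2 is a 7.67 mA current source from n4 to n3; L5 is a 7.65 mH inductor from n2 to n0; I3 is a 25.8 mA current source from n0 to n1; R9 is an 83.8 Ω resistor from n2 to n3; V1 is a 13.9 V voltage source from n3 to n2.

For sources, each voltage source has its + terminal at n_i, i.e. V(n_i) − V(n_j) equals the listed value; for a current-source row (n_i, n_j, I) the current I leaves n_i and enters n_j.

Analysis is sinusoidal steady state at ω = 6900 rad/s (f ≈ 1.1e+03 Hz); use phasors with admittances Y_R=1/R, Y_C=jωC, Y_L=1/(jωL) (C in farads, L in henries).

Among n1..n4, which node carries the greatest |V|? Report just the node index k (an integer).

2

MNA unknowns: 4 node voltages V₁..V_4 plus 1 source current (V1)
R1: Y=0.01129+0.000j on G[2,3]
L1: Y=0.000-0.1394j on G[3,2]
R2: Y=0.08065+0.000j on G[4,1]
R3: Y=0.005208+0.000j on G[3,1]
I1: z[2]−=0.011, z[3]+=0.011
R4: Y=0.03861+0.000j on G[4,2]
L2: Y=0.000-0.08426j on G[4,2]
R5: Y=0.4149+0.000j on G[0,3]
R6: Y=0.0002141+0.000j on G[0,1]
L3: Y=0.000-0.05490j on G[3,2]
L4: Y=0.000-0.008052j on G[1,3]
R7: Y=0.01086+0.000j on G[4,1]
C1: Y=0.000+0.1408j on G[0,3]
C2: Y=0.000+0.04306j on G[3,0]
R8: Y=0.005682+0.000j on G[4,0]
I2: z[4]−=0.00767, z[3]+=0.00767
L5: Y=0.000-0.01894j on G[2,0]
I3: z[0]−=0.0258, z[1]+=0.0258
R9: Y=0.01193+0.000j on G[2,3]
V1: row V3−V2=13.9, i_V1 at 3,2
solve → V1=-11.37-0.5909j, V2=-13.92-0.6339j, V3=-0.01510-0.6339j, V4=-12.32+0.4095j
aux → i_V1=-0.4732+3.058j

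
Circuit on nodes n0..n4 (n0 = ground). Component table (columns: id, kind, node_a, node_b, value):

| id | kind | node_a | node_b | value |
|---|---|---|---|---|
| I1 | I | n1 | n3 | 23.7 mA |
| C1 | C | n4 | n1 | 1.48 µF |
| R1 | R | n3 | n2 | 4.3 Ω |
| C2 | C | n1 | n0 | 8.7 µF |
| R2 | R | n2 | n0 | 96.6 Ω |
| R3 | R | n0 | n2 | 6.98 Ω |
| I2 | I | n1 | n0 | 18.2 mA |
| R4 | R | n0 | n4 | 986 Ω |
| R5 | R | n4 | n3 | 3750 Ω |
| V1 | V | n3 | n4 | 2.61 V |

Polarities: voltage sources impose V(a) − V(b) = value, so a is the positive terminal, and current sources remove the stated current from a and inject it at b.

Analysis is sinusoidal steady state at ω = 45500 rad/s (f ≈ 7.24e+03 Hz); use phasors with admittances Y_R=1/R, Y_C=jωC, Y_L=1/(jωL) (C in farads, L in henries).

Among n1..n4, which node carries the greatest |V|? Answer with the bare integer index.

4

Apply KCL at each of the 4 non-ground nodes and solve the resulting linear system.
Node n1: branches {I1, C1, C2, I2} → V_1 = -0.2524+0.2458j
Node n2: branches {R1, R2, R3} → V_2 = 0.5263+0.6433j
Node n3: branches {I1, R1, R5, V1} → V_3 = 0.8739+1.068j
Node n4: branches {C1, R4, R5, V1} → V_4 = -1.736+1.068j
Source currents: i(V1)=-0.05784-0.09883j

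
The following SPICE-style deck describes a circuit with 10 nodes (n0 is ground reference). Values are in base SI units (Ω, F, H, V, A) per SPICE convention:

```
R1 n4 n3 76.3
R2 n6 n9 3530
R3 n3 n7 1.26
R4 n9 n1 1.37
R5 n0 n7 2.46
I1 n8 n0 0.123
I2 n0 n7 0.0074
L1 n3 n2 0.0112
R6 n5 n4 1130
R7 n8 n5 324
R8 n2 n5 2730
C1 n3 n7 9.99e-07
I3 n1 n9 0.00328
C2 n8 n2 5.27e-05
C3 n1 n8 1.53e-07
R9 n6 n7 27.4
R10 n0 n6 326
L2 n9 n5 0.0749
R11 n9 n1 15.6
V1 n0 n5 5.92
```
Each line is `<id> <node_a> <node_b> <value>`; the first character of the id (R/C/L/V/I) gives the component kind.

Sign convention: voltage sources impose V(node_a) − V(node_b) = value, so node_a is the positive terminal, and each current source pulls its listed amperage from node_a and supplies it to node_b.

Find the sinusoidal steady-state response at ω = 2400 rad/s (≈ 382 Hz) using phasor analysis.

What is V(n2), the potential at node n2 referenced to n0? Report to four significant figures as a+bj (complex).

-0.7339-3.794j V

Apply KCL at each of the 9 non-ground nodes and solve the resulting linear system.
Node n1: branches {R4, I3, C3, R11} → V_1 = -6.266+0.5144j
Node n2: branches {L1, R8, C2} → V_2 = -0.7339-3.794j
Node n3: branches {R1, R3, L1, C1} → V_3 = -0.5289+0.02902j
Node n4: branches {R1, R6} → V_4 = -0.8699+0.02719j
Node n5: branches {R6, R7, R8, L2, V1} → V_5 = -5.920+0.000j
Node n6: branches {R2, R9, R10} → V_6 = -0.3597+0.02094j
Node n7: branches {R3, R5, I2, C1, R9} → V_7 = -0.3441+0.01889j
Node n8: branches {I1, R7, C2, C3} → V_8 = -0.6846-2.685j
Node n9: branches {R2, R4, I3, L2, R11} → V_9 = -6.263+0.5118j
Source currents: i(V1)=-0.02537+0.007741j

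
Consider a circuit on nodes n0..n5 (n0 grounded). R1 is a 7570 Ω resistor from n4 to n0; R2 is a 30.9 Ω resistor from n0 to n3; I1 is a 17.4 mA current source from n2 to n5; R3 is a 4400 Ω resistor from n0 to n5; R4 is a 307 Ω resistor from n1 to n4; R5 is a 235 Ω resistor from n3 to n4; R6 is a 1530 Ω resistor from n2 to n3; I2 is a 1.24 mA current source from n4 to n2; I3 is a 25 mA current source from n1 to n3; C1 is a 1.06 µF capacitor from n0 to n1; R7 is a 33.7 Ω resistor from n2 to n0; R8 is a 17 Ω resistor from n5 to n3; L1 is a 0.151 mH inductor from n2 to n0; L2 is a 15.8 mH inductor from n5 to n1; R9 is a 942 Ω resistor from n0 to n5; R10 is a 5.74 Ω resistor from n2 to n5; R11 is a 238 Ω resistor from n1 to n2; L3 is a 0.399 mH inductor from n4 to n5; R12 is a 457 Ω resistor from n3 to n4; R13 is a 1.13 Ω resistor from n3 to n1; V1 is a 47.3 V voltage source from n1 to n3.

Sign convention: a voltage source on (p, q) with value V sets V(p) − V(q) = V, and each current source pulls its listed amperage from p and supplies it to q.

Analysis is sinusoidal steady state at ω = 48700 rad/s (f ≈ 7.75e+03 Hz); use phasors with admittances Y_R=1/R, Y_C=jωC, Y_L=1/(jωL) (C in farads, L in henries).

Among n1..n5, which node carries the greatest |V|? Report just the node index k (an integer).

Element admittances at ω=48700 rad/s:
  Y(R1) = 0.0001321+0.000j S between n4,n0
  Y(R2) = 0.03236+0.000j S between n0,n3
  I1: injects 0.0174 A into n5 (from n2)
  Y(R3) = 0.0002273+0.000j S between n0,n5
  Y(R4) = 0.003257+0.000j S between n1,n4
  Y(R5) = 0.004255+0.000j S between n3,n4
  Y(R6) = 0.0006536+0.000j S between n2,n3
  I2: injects 0.00124 A into n2 (from n4)
  I3: injects 0.025 A into n3 (from n1)
  Y(C1) = 0.000+0.05162j S between n0,n1
  Y(R7) = 0.02967+0.000j S between n2,n0
  Y(R8) = 0.05882+0.000j S between n5,n3
  Y(L1) = 0.000-0.1360j S between n2,n0
  Y(L2) = 0.000-0.001300j S between n5,n1
  Y(R9) = 0.001062+0.000j S between n0,n5
  Y(R10) = 0.1742+0.000j S between n2,n5
  Y(R11) = 0.004202+0.000j S between n1,n2
  Y(L3) = 0.000-0.05146j S between n4,n5
  Y(R12) = 0.002188+0.000j S between n3,n4
  Y(R13) = 0.8850+0.000j S between n3,n1
  V1: constraint V(n1)−V(n3) = 47.3
Assemble and solve the 6×6 MNA system:
  V(n1)=33.24-23.74j  V(n2)=5.352-6.841j  V(n3)=-14.06-23.74j  V(n4)=2.619-11.89j  V(n5)=0.4163-11.71j
  i(V1)=-43.31-1.564j

1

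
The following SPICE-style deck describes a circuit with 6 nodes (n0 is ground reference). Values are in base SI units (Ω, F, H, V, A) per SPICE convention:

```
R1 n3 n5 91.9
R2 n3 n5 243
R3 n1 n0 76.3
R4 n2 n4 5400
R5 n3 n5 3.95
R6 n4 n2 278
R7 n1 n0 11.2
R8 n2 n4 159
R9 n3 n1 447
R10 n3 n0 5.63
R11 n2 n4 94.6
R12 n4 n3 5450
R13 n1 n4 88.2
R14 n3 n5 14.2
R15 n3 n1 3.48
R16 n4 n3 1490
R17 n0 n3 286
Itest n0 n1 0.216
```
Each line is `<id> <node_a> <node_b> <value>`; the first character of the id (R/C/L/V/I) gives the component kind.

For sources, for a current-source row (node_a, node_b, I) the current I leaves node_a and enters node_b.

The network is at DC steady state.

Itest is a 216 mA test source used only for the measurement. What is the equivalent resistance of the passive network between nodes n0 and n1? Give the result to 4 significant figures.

Apply KCL at each of the 5 non-ground nodes and solve the resulting linear system.
Node n1: branches {R3, R7, R9, R13, R15, Itest} → V_1 = 1.010
Node n2: branches {R4, R6, R8, R11} → V_2 = 0.9825
Node n3: branches {R1, R2, R5, R9, R10, R12, R14, R15, R16, R17} → V_3 = 0.6218
Node n4: branches {R4, R6, R8, R11, R12, R13, R16} → V_4 = 0.9825
Node n5: branches {R1, R2, R5, R14} → V_5 = 0.6218

R_eq = 4.674 Ω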